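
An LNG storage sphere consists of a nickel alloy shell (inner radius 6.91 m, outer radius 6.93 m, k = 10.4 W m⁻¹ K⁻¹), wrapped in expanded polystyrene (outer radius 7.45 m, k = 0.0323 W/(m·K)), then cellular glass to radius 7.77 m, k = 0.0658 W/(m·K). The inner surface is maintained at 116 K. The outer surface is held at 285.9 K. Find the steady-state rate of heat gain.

Q = 5390 W

Series thermal resistances, inner to outer:
  R_nickel alloy = (1/6.91 − 1/6.93)/(4πk) = 4.177×10^-4/(4π·10.4) = 3.196×10^-6 K/W
  R_expanded polystyrene = (1/6.93 − 1/7.45)/(4πk) = 0.01007/(4π·0.0323) = 0.02481 K/W
  R_cellular glass = (1/7.45 − 1/7.77)/(4πk) = 0.005528/(4π·0.0658) = 0.006686 K/W
ΣR = 3.196×10^-6 + 0.02481 + 0.006686 = 0.03150 K/W
Q = ΔT/ΣR = (116 K − 285.9 K)/0.03150 = -5390 W
(Negative Q ⇒ heat flows inward; heat gain = 5390 W.)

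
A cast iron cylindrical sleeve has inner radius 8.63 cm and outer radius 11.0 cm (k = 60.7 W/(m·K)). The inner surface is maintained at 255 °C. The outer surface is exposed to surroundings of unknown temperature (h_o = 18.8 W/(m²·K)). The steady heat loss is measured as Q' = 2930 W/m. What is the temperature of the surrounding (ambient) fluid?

Series resistances:
  R'_cast iron = ln(0.110/0.0863)/(2πk) = 0.2427/(2π·60.7) = 6.362×10^-4 m·K/W
  R'_conv,out = 1/(2πr h) = 1/(2π·0.110·18.8) = 0.07696 m·K/W
ΣR = 0.07760 m·K/W
ΔT = Q'·ΣR = 2930 × 0.07760 = 227.4 K
Heat flows outward, so T_out = T_in − ΔT = 255 − 227.4 = 27.6 °C

T_out = 27.6 °C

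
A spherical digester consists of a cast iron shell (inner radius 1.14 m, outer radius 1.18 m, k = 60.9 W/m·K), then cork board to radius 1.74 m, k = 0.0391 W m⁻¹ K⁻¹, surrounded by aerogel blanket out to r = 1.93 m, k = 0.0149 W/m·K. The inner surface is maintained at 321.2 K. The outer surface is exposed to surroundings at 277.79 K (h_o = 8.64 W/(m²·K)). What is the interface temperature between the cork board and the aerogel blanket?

Series thermal resistances, inner to outer:
  R_cast iron = (1/1.14 − 1/1.18)/(4πk) = 0.02974/(4π·60.9) = 3.885×10^-5 K/W
  R_cork board = (1/1.18 − 1/1.74)/(4πk) = 0.2727/(4π·0.0391) = 0.5551 K/W
  R_aerogel blanket = (1/1.74 − 1/1.93)/(4πk) = 0.05658/(4π·0.0149) = 0.3022 K/W
  R_conv,out = 1/(4πr²h) = 1/(4π·1.93²·8.64) = 0.002473 K/W
ΣR = 3.885×10^-5 + 0.5551 + 0.3022 + 0.002473 = 0.8598 K/W
Q = ΔT/ΣR = (321.2 K − 277.79 K)/0.8598 = 50.49 W
From the inner boundary to the cork board/aerogel blanket interface, ΣR_partial = 0.5551 K/W.
T_interface = T_in − Q·ΣR_partial = 321.2 K − (50.49)(0.5551) = 293.2 K

T = 293.2 K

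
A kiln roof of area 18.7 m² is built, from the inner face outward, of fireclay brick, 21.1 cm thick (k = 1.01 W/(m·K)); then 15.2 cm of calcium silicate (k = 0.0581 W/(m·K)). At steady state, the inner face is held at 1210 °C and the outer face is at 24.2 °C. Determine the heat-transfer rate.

Series thermal resistances, inner to outer:
  R_fireclay brick = L/(kA) = 0.211/(1.01·18.7) = 0.01117 K/W
  R_calcium silicate = L/(kA) = 0.152/(0.0581·18.7) = 0.1399 K/W
ΣR = 0.01117 + 0.1399 = 0.1511 K/W
Q = ΔT/ΣR = (1210 °C − 24.2 °C)/0.1511 = 7850 W

Q = 7.85 kW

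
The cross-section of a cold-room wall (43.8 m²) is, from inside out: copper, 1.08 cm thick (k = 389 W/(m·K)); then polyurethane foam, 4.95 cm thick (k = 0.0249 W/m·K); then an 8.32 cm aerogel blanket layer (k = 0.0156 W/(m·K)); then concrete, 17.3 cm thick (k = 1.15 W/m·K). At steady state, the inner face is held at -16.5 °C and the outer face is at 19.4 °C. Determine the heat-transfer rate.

Resistance network (inner→outer):
  R_copper = L/(kA) = 0.0108/(389·43.8) = 6.339×10^-7 K/W
  R_polyurethane foam = L/(kA) = 0.0495/(0.0249·43.8) = 0.04539 K/W
  R_aerogel blanket = L/(kA) = 0.0832/(0.0156·43.8) = 0.1218 K/W
  R_concrete = L/(kA) = 0.173/(1.15·43.8) = 0.003435 K/W
ΣR = 6.339×10^-7 + 0.04539 + 0.1218 + 0.003435 = 0.1706 K/W
Q = ΔT/ΣR = (-16.5 °C − 19.4 °C)/0.1706 = -210 W
(Negative Q ⇒ heat flows inward; heat gain = 210 W.)

Q = 210 W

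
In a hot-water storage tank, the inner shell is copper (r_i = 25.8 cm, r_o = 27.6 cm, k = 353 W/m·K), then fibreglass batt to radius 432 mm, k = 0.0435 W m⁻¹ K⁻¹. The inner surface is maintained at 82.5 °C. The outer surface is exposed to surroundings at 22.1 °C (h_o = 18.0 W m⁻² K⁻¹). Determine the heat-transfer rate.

Q = 25.0 W

Treat each layer as a resistance in series:
  R_copper = (1/0.258 − 1/0.276)/(4πk) = 0.2528/(4π·353) = 5.698×10^-5 K/W
  R_fibreglass batt = (1/0.276 − 1/0.432)/(4πk) = 1.308/(4π·0.0435) = 2.393 K/W
  R_conv,out = 1/(4πr²h) = 1/(4π·0.432²·18.0) = 0.02369 K/W
ΣR = 5.698×10^-5 + 2.393 + 0.02369 = 2.417 K/W
Q = ΔT/ΣR = (82.5 °C − 22.1 °C)/2.417 = 25.0 W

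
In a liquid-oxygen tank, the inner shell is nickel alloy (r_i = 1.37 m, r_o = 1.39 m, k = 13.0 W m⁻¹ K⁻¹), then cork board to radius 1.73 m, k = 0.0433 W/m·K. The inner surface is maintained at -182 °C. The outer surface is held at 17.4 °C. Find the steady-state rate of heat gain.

Resistance network (inner→outer):
  R_nickel alloy = (1/1.37 − 1/1.39)/(4πk) = 0.01050/(4π·13.0) = 6.429×10^-5 K/W
  R_cork board = (1/1.39 − 1/1.73)/(4πk) = 0.1414/(4π·0.0433) = 0.2598 K/W
ΣR = 6.429×10^-5 + 0.2598 = 0.2599 K/W
Q = ΔT/ΣR = (-182 °C − 17.4 °C)/0.2599 = -767 W
(Negative Q ⇒ heat flows inward; heat gain = 767 W.)

Q = 767 W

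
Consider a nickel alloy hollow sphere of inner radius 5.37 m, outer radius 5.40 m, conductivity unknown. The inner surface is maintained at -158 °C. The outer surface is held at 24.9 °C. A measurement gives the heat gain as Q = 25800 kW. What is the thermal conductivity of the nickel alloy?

ΣR = ΔT/Q = |-158 − 24.9|/2.58×10^7 = 7.089×10^-6 K/W
(1/r₁−1/r₂)/(4πk) = 7.089×10^-6 ⇒ k = 0.001035/(4π·7.089×10^-6) = 11.6 W/m·K

k = 11.6 W/m·K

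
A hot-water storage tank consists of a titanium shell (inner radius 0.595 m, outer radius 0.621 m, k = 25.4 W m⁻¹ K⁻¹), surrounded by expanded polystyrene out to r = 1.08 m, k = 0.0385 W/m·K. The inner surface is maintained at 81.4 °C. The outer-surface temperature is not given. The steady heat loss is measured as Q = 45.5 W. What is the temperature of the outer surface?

T_out = 17.0 °C

Sum the resistances:
  R_titanium = (1/0.595 − 1/0.621)/(4πk) = 0.07037/(4π·25.4) = 2.205×10^-4 K/W
  R_expanded polystyrene = (1/0.621 − 1/1.08)/(4πk) = 0.6844/(4π·0.0385) = 1.415 K/W
ΣR = 1.415 K/W
ΔT = Q·ΣR = 45.5 × 1.415 = 64.38 K
Heat flows outward, so T_out = T_in − ΔT = 81.4 − 64.38 = 17.0 °C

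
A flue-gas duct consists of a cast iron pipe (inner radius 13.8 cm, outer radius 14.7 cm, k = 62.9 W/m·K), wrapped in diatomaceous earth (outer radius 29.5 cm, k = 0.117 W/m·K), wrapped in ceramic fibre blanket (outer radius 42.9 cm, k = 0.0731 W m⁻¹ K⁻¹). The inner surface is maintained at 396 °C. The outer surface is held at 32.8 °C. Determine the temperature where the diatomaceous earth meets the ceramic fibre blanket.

T = 201 °C

Treat each layer as a resistance in series:
  R'_cast iron = ln(0.147/0.138)/(2πk) = 0.06318/(2π·62.9) = 1.599×10^-4 m·K/W
  R'_diatomaceous earth = ln(0.295/0.147)/(2πk) = 0.6965/(2π·0.117) = 0.9475 m·K/W
  R'_ceramic fibre blanket = ln(0.429/0.295)/(2πk) = 0.3745/(2π·0.0731) = 0.8153 m·K/W
ΣR = 1.599×10^-4 + 0.9475 + 0.8153 = 1.763 m·K/W
Q' = ΔT/ΣR = (396 °C − 32.8 °C)/1.763 = 206.0 W/m
From the inner boundary to the diatomaceous earth/ceramic fibre blanket interface, ΣR_partial = 0.9477 m·K/W.
T_interface = T_in − Q'·ΣR_partial = 396 °C − (206.0)(0.9477) = 201 °C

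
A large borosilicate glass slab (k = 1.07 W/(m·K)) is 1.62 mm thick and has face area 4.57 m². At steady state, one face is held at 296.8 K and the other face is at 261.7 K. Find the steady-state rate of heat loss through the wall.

Q = kA·ΔT/L = 1.07 × 4.57 × |296.8 K − 261.7 K| / 0.00162 = 1.06×10^5 W

Q = 1.06×10^5 W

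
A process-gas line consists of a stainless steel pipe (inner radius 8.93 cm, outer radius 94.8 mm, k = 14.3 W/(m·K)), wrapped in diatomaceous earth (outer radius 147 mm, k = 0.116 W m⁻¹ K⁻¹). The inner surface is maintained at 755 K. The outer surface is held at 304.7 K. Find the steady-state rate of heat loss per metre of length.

Resistance network (inner→outer):
  R'_stainless steel = ln(0.0948/0.0893)/(2πk) = 0.05977/(2π·14.3) = 6.652×10^-4 m·K/W
  R'_diatomaceous earth = ln(0.147/0.0948)/(2πk) = 0.4387/(2π·0.116) = 0.6019 m·K/W
ΣR = 6.652×10^-4 + 0.6019 = 0.6026 m·K/W
Q' = ΔT/ΣR = (755 K − 304.7 K)/0.6026 = 747 W/m

Q' = 747 W/m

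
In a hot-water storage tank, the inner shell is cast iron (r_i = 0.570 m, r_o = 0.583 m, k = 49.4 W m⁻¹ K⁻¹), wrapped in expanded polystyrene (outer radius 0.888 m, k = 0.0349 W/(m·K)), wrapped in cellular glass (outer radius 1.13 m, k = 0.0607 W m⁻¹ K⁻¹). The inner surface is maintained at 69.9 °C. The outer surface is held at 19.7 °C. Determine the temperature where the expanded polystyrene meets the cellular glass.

Series thermal resistances, inner to outer:
  R_cast iron = (1/0.570 − 1/0.583)/(4πk) = 0.03912/(4π·49.4) = 6.302×10^-5 K/W
  R_expanded polystyrene = (1/0.583 − 1/0.888)/(4πk) = 0.5891/(4π·0.0349) = 1.343 K/W
  R_cellular glass = (1/0.888 − 1/1.13)/(4πk) = 0.2412/(4π·0.0607) = 0.3162 K/W
ΣR = 6.302×10^-5 + 1.343 + 0.3162 = 1.659 K/W
Q = ΔT/ΣR = (69.9 °C − 19.7 °C)/1.659 = 30.26 W
From the inner boundary to the expanded polystyrene/cellular glass interface, ΣR_partial = 1.343 K/W.
T_interface = T_in − Q·ΣR_partial = 69.9 °C − (30.26)(1.343) = 29.3 °C

T = 29.3 °C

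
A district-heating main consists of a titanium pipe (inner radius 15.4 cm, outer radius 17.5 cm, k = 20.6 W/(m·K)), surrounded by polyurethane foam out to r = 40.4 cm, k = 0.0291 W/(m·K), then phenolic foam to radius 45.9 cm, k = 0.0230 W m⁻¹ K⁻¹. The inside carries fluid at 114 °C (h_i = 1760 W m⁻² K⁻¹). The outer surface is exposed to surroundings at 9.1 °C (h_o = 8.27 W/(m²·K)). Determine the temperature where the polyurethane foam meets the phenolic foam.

Resistance network (inner→outer):
  R'_conv,in = 1/(2πr h) = 1/(2π·0.154·1760) = 5.872×10^-4 m·K/W
  R'_titanium = ln(0.175/0.154)/(2πk) = 0.1278/(2π·20.6) = 9.876×10^-4 m·K/W
  R'_polyurethane foam = ln(0.404/0.175)/(2πk) = 0.8366/(2π·0.0291) = 4.576 m·K/W
  R'_phenolic foam = ln(0.459/0.404)/(2πk) = 0.1276/(2π·0.0230) = 0.8832 m·K/W
  R'_conv,out = 1/(2πr h) = 1/(2π·0.459·8.27) = 0.04193 m·K/W
ΣR = 5.872×10^-4 + 9.876×10^-4 + 4.576 + 0.8832 + 0.04193 = 5.503 m·K/W
Q' = ΔT/ΣR = (114 °C − 9.1 °C)/5.503 = 19.06 W/m
From the inner boundary to the polyurethane foam/phenolic foam interface, ΣR_partial = 4.578 m·K/W.
T_interface = T_in − Q'·ΣR_partial = 114 °C − (19.06)(4.578) = 26.7 °C

T = 26.7 °C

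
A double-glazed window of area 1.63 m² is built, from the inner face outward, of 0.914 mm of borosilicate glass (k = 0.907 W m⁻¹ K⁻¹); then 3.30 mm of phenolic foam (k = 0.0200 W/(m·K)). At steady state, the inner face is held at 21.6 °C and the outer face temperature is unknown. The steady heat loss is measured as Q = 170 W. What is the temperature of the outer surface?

T_out = 4.29 °C

Series resistances:
  R_borosilicate glass = L/(kA) = 9.14×10^-4/(0.907·1.63) = 6.182×10^-4 K/W
  R_phenolic foam = L/(kA) = 0.00330/(0.0200·1.63) = 0.1012 K/W
ΣR = 0.1018 K/W
ΔT = Q·ΣR = 170 × 0.1018 = 17.31 K
Heat flows outward, so T_out = T_in − ΔT = 21.6 − 17.31 = 4.29 °C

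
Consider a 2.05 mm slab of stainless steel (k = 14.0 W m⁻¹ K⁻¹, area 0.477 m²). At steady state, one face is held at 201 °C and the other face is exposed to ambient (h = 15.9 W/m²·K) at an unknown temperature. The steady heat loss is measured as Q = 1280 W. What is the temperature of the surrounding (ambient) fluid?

Series resistances:
  R_stainless steel = L/(kA) = 0.00205/(14.0·0.477) = 3.070×10^-4 K/W
  R_conv,out = 1/(hA) = 1/(15.9·0.477) = 0.1319 K/W
ΣR = 0.1322 K/W
ΔT = Q·ΣR = 1280 × 0.1322 = 169.2 K
Heat flows outward, so T_out = T_in − ΔT = 201 − 169.2 = 31.8 °C

T_out = 31.8 °C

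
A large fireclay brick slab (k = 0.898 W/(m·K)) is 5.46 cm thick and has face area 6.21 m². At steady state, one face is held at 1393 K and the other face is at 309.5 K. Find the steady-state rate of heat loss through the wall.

Q = kA·ΔT/L = 0.898 × 6.21 × |1393 K − 309.5 K| / 0.0546 = 1.11×10^5 W

Q = 1.11×10^5 W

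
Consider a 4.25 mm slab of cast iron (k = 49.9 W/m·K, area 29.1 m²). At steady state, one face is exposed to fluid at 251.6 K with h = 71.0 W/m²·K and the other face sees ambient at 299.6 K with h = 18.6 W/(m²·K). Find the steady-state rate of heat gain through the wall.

Q = 20.6 kW

Treat each layer as a resistance in series:
  R_conv,in = 1/(hA) = 1/(71.0·29.1) = 4.840×10^-4 K/W
  R_cast iron = L/(kA) = 0.00425/(49.9·29.1) = 2.927×10^-6 K/W
  R_conv,out = 1/(hA) = 1/(18.6·29.1) = 0.001848 K/W
ΣR = 4.840×10^-4 + 2.927×10^-6 + 0.001848 = 0.002335 K/W
Q = ΔT/ΣR = (251.6 K − 299.6 K)/0.002335 = -20600 W
(Negative Q ⇒ heat flows inward; heat gain = 20600 W.)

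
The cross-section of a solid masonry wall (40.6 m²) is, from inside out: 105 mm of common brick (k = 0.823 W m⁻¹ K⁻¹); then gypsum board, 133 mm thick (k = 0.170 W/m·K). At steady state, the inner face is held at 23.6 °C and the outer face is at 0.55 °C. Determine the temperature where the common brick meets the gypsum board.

T = 20.4 °C

Resistance network (inner→outer):
  R_common brick = L/(kA) = 0.105/(0.823·40.6) = 0.003142 K/W
  R_gypsum board = L/(kA) = 0.133/(0.170·40.6) = 0.01927 K/W
ΣR = 0.003142 + 0.01927 = 0.02241 K/W
Q = ΔT/ΣR = (23.6 °C − 0.55 °C)/0.02241 = 1029 W
From the inner boundary to the common brick/gypsum board interface, ΣR_partial = 0.003142 K/W.
T_interface = T_in − Q·ΣR_partial = 23.6 °C − (1029)(0.003142) = 20.4 °C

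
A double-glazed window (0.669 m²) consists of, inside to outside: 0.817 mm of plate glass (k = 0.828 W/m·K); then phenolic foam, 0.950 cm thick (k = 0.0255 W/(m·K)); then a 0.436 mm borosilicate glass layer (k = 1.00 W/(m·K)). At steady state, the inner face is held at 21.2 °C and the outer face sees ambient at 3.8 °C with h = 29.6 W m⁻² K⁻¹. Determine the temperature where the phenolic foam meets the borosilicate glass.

T = 5.26 °C

Resistance network (inner→outer):
  R_plate glass = L/(kA) = 8.17×10^-4/(0.828·0.669) = 0.001475 K/W
  R_phenolic foam = L/(kA) = 0.00950/(0.0255·0.669) = 0.5569 K/W
  R_borosilicate glass = L/(kA) = 4.36×10^-4/(1.00·0.669) = 6.517×10^-4 K/W
  R_conv,out = 1/(hA) = 1/(29.6·0.669) = 0.05050 K/W
ΣR = 0.001475 + 0.5569 + 6.517×10^-4 + 0.05050 = 0.6095 K/W
Q = ΔT/ΣR = (21.2 °C − 3.8 °C)/0.6095 = 28.55 W
From the inner boundary to the phenolic foam/borosilicate glass interface, ΣR_partial = 0.5584 K/W.
T_interface = T_in − Q·ΣR_partial = 21.2 °C − (28.55)(0.5584) = 5.26 °C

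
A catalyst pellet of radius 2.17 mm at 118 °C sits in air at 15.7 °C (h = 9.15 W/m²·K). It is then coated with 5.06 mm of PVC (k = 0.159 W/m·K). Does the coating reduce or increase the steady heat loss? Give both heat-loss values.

Critical radius for a sphere: r_cr = 2k/h = 0.0348 m = 3.48 cm.
Outer radius after coating: r₂ = 0.00217 + 0.00506 = 0.00723 m.
Since r₁ < r_cr and r₂ ≤ r_cr, the coating moves toward the maximum at r_cr — heat loss rises.
Bare: R = 1/(4πr₁²h) = 1847 K/W; Q = 102.3/1847 = 0.0554 W.
Coated: R = R_cond + R_conv = 327.8 K/W; Q = 102.3/327.8 = 0.312 W.

increases: 0.0554 → 0.312 W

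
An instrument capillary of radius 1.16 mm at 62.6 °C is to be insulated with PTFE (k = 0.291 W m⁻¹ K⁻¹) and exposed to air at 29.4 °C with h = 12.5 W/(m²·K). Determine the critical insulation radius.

r_cr = 2.33 cm

For a cylinder, r_cr = k_ins/h = 0.291/12.5 = 0.0233 m = 2.33 cm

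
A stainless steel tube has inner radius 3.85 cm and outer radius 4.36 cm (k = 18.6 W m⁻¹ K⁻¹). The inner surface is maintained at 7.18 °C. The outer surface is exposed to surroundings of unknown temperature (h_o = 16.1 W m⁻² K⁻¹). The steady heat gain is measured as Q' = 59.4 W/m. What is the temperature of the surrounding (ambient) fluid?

Sum the resistances:
  R'_stainless steel = ln(0.0436/0.0385)/(2πk) = 0.1244/(2π·18.6) = 0.001064 m·K/W
  R'_conv,out = 1/(2πr h) = 1/(2π·0.0436·16.1) = 0.2267 m·K/W
ΣR = 0.2278 m·K/W
ΔT = Q'·ΣR = 59.4 × 0.2278 = 13.53 K
Heat flows inward, so T_out = T_in + ΔT = 7.18 + 13.53 = 20.7 °C

T_out = 20.7 °C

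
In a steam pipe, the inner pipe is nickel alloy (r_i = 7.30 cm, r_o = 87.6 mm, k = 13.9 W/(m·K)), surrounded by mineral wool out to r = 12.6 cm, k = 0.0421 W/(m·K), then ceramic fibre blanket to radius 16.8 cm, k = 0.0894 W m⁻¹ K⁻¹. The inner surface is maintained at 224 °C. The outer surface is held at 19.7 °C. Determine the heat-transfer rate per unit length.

Q' = 108 W/m

Series thermal resistances, inner to outer:
  R'_nickel alloy = ln(0.0876/0.0730)/(2πk) = 0.1823/(2π·13.9) = 0.002088 m·K/W
  R'_mineral wool = ln(0.126/0.0876)/(2πk) = 0.3635/(2π·0.0421) = 1.374 m·K/W
  R'_ceramic fibre blanket = ln(0.168/0.126)/(2πk) = 0.2877/(2π·0.0894) = 0.5121 m·K/W
ΣR = 0.002088 + 1.374 + 0.5121 = 1.888 m·K/W
Q' = ΔT/ΣR = (224 °C − 19.7 °C)/1.888 = 108 W/m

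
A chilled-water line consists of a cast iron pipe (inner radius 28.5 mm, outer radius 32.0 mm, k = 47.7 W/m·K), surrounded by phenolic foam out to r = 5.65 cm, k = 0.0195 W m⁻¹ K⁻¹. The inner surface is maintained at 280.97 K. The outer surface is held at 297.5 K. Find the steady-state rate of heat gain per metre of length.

Q' = 3.56 W/m

Treat each layer as a resistance in series:
  R'_cast iron = ln(0.0320/0.0285)/(2πk) = 0.1158/(2π·47.7) = 3.865×10^-4 m·K/W
  R'_phenolic foam = ln(0.0565/0.0320)/(2πk) = 0.5685/(2π·0.0195) = 4.640 m·K/W
ΣR = 3.865×10^-4 + 4.640 = 4.640 m·K/W
Q' = ΔT/ΣR = (280.97 K − 297.5 K)/4.640 = -3.56 W/m
(Negative Q' ⇒ heat flows inward; heat gain = 3.56 W/m.)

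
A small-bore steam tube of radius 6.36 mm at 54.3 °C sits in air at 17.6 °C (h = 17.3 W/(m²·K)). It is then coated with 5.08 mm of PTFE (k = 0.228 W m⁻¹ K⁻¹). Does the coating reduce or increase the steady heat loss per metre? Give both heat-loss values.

increases: 25.4 → 30.2 W/m

Critical radius for a cylinder: r_cr = k/h = 0.0132 m = 1.32 cm.
Outer radius after coating: r₂ = 0.00636 + 0.00508 = 0.01144 m.
Since r₁ < r_cr and r₂ ≤ r_cr, the coating moves toward the maximum at r_cr — heat loss rises.
Bare: R = 1/(2πr₁h) = 1.446 m·K/W; Q = 36.7/1.446 = 25.4 W/m.
Coated: R = R_cond + R_conv = 1.214 m·K/W; Q = 36.7/1.214 = 30.2 W/m.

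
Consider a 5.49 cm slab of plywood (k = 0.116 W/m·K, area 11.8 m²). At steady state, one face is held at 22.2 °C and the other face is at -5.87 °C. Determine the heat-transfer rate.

Q = kA·ΔT/L = 0.116 × 11.8 × |22.2 °C − -5.87 °C| / 0.0549 = 700 W

Q = 700 W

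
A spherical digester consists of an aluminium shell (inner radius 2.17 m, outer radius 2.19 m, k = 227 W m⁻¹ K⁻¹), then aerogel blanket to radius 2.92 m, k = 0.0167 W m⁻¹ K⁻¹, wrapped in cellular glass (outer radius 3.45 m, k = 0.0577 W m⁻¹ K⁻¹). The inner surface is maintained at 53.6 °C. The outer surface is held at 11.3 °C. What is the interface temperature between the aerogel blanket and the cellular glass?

T = 16.3 °C

Resistance network (inner→outer):
  R_aluminium = (1/2.17 − 1/2.19)/(4πk) = 0.004208/(4π·227) = 1.475×10^-6 K/W
  R_aerogel blanket = (1/2.19 − 1/2.92)/(4πk) = 0.1142/(4π·0.0167) = 0.5440 K/W
  R_cellular glass = (1/2.92 − 1/3.45)/(4πk) = 0.05261/(4π·0.0577) = 0.07256 K/W
ΣR = 1.475×10^-6 + 0.5440 + 0.07256 = 0.6166 K/W
Q = ΔT/ΣR = (53.6 °C − 11.3 °C)/0.6166 = 68.60 W
From the inner boundary to the aerogel blanket/cellular glass interface, ΣR_partial = 0.5440 K/W.
T_interface = T_in − Q·ΣR_partial = 53.6 °C − (68.60)(0.5440) = 16.3 °C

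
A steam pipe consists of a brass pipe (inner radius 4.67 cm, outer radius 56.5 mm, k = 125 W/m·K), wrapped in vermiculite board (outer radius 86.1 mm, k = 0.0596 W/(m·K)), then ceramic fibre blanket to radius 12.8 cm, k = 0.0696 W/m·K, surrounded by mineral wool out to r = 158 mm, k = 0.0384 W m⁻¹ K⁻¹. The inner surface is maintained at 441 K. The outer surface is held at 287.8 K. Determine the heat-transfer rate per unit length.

Q' = 52.7 W/m

Series thermal resistances, inner to outer:
  R'_brass = ln(0.0565/0.0467)/(2πk) = 0.1905/(2π·125) = 2.425×10^-4 m·K/W
  R'_vermiculite board = ln(0.0861/0.0565)/(2πk) = 0.4213/(2π·0.0596) = 1.125 m·K/W
  R'_ceramic fibre blanket = ln(0.128/0.0861)/(2πk) = 0.3965/(2π·0.0696) = 0.9067 m·K/W
  R'_mineral wool = ln(0.158/0.128)/(2πk) = 0.2106/(2π·0.0384) = 0.8727 m·K/W
ΣR = 2.425×10^-4 + 1.125 + 0.9067 + 0.8727 = 2.905 m·K/W
Q' = ΔT/ΣR = (441 K − 287.8 K)/2.905 = 52.7 W/m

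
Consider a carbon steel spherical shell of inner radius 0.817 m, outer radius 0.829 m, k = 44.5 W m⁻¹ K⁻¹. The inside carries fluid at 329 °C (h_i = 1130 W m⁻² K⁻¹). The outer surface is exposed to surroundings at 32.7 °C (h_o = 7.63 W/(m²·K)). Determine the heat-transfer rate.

Series thermal resistances, inner to outer:
  R_conv,in = 1/(4πr²h) = 1/(4π·0.817²·1130) = 1.055×10^-4 K/W
  R_carbon steel = (1/0.817 − 1/0.829)/(4πk) = 0.01772/(4π·44.5) = 3.168×10^-5 K/W
  R_conv,out = 1/(4πr²h) = 1/(4π·0.829²·7.63) = 0.01518 K/W
ΣR = 1.055×10^-4 + 3.168×10^-5 + 0.01518 = 0.01532 K/W
Q = ΔT/ΣR = (329 °C − 32.7 °C)/0.01532 = 19300 W

Q = 19.3 kW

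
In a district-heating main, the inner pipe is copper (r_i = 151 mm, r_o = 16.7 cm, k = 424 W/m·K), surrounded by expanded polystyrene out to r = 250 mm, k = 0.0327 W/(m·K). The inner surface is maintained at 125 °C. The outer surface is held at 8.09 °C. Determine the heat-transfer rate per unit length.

Resistance network (inner→outer):
  R'_copper = ln(0.167/0.151)/(2πk) = 0.1007/(2π·424) = 3.780×10^-5 m·K/W
  R'_expanded polystyrene = ln(0.250/0.167)/(2πk) = 0.4035/(2π·0.0327) = 1.964 m·K/W
ΣR = 3.780×10^-5 + 1.964 = 1.964 m·K/W
Q' = ΔT/ΣR = (125 °C − 8.09 °C)/1.964 = 59.5 W/m

Q' = 59.5 W/m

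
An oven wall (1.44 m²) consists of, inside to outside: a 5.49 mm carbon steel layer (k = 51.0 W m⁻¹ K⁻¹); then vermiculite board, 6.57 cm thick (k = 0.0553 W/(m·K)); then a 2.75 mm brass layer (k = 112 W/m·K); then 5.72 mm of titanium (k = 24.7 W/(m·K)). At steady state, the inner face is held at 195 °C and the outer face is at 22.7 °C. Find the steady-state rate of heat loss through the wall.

Resistance network (inner→outer):
  R_carbon steel = L/(kA) = 0.00549/(51.0·1.44) = 7.475×10^-5 K/W
  R_vermiculite board = L/(kA) = 0.0657/(0.0553·1.44) = 0.8250 K/W
  R_brass = L/(kA) = 0.00275/(112·1.44) = 1.705×10^-5 K/W
  R_titanium = L/(kA) = 0.00572/(24.7·1.44) = 1.608×10^-4 K/W
ΣR = 7.475×10^-5 + 0.8250 + 1.705×10^-5 + 1.608×10^-4 = 0.8253 K/W
Q = ΔT/ΣR = (195 °C − 22.7 °C)/0.8253 = 209 W

Q = 209 W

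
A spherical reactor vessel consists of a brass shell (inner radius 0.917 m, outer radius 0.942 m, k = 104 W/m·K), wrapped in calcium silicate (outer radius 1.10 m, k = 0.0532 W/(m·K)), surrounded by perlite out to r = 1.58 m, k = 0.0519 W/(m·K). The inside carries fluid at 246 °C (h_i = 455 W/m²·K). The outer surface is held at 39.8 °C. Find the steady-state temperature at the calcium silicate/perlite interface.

T = 174 °C

Series thermal resistances, inner to outer:
  R_conv,in = 1/(4πr²h) = 1/(4π·0.917²·455) = 2.080×10^-4 K/W
  R_brass = (1/0.917 − 1/0.942)/(4πk) = 0.02894/(4π·104) = 2.215×10^-5 K/W
  R_calcium silicate = (1/0.942 − 1/1.10)/(4πk) = 0.1525/(4π·0.0532) = 0.2281 K/W
  R_perlite = (1/1.10 − 1/1.58)/(4πk) = 0.2762/(4π·0.0519) = 0.4235 K/W
ΣR = 2.080×10^-4 + 2.215×10^-5 + 0.2281 + 0.4235 = 0.6518 K/W
Q = ΔT/ΣR = (246 °C − 39.8 °C)/0.6518 = 316.4 W
From the inner boundary to the calcium silicate/perlite interface, ΣR_partial = 0.2283 K/W.
T_interface = T_in − Q·ΣR_partial = 246 °C − (316.4)(0.2283) = 174 °C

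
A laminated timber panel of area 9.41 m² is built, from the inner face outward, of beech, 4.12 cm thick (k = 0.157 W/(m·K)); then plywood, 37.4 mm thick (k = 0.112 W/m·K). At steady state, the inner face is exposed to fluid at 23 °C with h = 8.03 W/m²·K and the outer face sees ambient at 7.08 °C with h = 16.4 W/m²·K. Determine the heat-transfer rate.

Q = 192 W

Treat each layer as a resistance in series:
  R_conv,in = 1/(hA) = 1/(8.03·9.41) = 0.01323 K/W
  R_beech = L/(kA) = 0.0412/(0.157·9.41) = 0.02789 K/W
  R_plywood = L/(kA) = 0.0374/(0.112·9.41) = 0.03549 K/W
  R_conv,out = 1/(hA) = 1/(16.4·9.41) = 0.006480 K/W
ΣR = 0.01323 + 0.02789 + 0.03549 + 0.006480 = 0.08309 K/W
Q = ΔT/ΣR = (23 °C − 7.08 °C)/0.08309 = 192 W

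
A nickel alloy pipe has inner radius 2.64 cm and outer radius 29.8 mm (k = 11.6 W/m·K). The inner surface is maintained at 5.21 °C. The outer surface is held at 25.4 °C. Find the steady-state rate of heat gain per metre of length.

Q' = 12100 W/m

Q' = 2πk·ΔT/ln(r₂/r₁) = 2π × 11.6 × 20.19 / ln(0.0298/0.0264) = 12100 W/m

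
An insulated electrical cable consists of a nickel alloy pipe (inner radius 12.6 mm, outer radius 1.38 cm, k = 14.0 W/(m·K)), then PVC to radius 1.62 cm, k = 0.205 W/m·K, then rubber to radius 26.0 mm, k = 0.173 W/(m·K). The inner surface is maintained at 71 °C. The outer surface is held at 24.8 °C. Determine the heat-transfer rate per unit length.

Resistance network (inner→outer):
  R'_nickel alloy = ln(0.0138/0.0126)/(2πk) = 0.09097/(2π·14.0) = 0.001034 m·K/W
  R'_PVC = ln(0.0162/0.0138)/(2πk) = 0.1603/(2π·0.205) = 0.1245 m·K/W
  R'_rubber = ln(0.0260/0.0162)/(2πk) = 0.4731/(2π·0.173) = 0.4352 m·K/W
ΣR = 0.001034 + 0.1245 + 0.4352 = 0.5607 m·K/W
Q' = ΔT/ΣR = (71 °C − 24.8 °C)/0.5607 = 82.4 W/m

Q' = 82.4 W/m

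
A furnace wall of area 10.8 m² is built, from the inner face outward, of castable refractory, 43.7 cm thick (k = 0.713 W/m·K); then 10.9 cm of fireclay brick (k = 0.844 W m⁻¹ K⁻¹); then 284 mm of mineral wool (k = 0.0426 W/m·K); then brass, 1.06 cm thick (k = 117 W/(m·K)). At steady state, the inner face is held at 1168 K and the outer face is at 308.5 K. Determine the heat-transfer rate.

Series thermal resistances, inner to outer:
  R_castable refractory = L/(kA) = 0.437/(0.713·10.8) = 0.05675 K/W
  R_fireclay brick = L/(kA) = 0.109/(0.844·10.8) = 0.01196 K/W
  R_mineral wool = L/(kA) = 0.284/(0.0426·10.8) = 0.6173 K/W
  R_brass = L/(kA) = 0.0106/(117·10.8) = 8.389×10^-6 K/W
ΣR = 0.05675 + 0.01196 + 0.6173 + 8.389×10^-6 = 0.6860 K/W
Q = ΔT/ΣR = (1168 K − 308.5 K)/0.6860 = 1250 W

Q = 1250 W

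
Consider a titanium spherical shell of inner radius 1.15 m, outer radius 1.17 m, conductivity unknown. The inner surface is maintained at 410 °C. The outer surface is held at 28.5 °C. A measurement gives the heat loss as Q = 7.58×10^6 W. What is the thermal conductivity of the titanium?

k = 23.5 W/m·K

ΣR = ΔT/Q = |410 − 28.5|/7.58×10^6 = 5.033×10^-5 K/W
(1/r₁−1/r₂)/(4πk) = 5.033×10^-5 ⇒ k = 0.01486/(4π·5.033×10^-5) = 23.5 W/m·K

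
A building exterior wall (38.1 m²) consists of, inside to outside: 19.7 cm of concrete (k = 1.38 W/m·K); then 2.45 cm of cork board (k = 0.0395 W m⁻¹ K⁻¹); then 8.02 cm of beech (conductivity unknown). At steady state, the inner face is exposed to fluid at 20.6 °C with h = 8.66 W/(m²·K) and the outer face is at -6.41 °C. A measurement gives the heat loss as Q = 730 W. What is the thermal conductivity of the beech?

ΣR = ΔT/Q = |20.6 − -6.41|/730 = 0.03700 K/W
Known resistances:
  R_conv,in = 1/(hA) = 1/(8.66·38.1) = 0.003031 K/W
  R_concrete = L/(kA) = 0.197/(1.38·38.1) = 0.003747 K/W
  R_cork board = L/(kA) = 0.0245/(0.0395·38.1) = 0.01628 K/W
R_beech = ΣR − ΣR_known = 0.03700 − 0.02306 = 0.01394 K/W
L/(kA) = 0.01394 ⇒ k = 0.0802/(0.01394·38.1) = 0.151 W/m·K

k = 0.151 W/m·K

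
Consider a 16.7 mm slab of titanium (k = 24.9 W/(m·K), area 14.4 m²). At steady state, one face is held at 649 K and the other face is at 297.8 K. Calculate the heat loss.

Q = 7540 kW

Q = kA·ΔT/L = 24.9 × 14.4 × |649 K − 297.8 K| / 0.0167 = 7.54×10^6 W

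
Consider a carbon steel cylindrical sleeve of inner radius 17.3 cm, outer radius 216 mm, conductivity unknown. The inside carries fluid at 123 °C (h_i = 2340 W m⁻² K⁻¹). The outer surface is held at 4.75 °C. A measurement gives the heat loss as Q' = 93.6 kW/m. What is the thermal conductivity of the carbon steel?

ΣR = ΔT/Q' = |123 − 4.75|/93600 = 0.001263 m·K/W
Known resistances:
  R'_conv,in = 1/(2πr h) = 1/(2π·0.173·2340) = 3.931×10^-4 m·K/W
R_carbon steel = ΣR − ΣR_known = 0.001263 − 3.931×10^-4 = 8.699×10^-4 m·K/W
ln(r₂/r₁)/(2πk) = 8.699×10^-4 ⇒ k = 0.2220/(2π·8.699×10^-4) = 40.6 W/m·K

k = 40.6 W/m·K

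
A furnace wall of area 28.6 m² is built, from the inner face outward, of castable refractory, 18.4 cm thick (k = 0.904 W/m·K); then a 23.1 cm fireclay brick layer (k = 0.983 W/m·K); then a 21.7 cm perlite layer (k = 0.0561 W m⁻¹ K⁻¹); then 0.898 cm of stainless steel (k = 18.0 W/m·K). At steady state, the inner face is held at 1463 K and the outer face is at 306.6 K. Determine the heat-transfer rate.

Resistance network (inner→outer):
  R_castable refractory = L/(kA) = 0.184/(0.904·28.6) = 0.007117 K/W
  R_fireclay brick = L/(kA) = 0.231/(0.983·28.6) = 0.008217 K/W
  R_perlite = L/(kA) = 0.217/(0.0561·28.6) = 0.1352 K/W
  R_stainless steel = L/(kA) = 0.00898/(18.0·28.6) = 1.744×10^-5 K/W
ΣR = 0.007117 + 0.008217 + 0.1352 + 1.744×10^-5 = 0.1506 K/W
Q = ΔT/ΣR = (1463 K − 306.6 K)/0.1506 = 7680 W

Q = 7.68 kW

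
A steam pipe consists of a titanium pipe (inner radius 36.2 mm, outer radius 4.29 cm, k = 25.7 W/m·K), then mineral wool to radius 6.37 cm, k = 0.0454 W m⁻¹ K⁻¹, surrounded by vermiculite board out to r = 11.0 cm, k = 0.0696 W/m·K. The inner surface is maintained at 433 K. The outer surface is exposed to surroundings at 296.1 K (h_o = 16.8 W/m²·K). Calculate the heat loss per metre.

Q' = 50.3 W/m

Treat each layer as a resistance in series:
  R'_titanium = ln(0.0429/0.0362)/(2πk) = 0.1698/(2π·25.7) = 0.001052 m·K/W
  R'_mineral wool = ln(0.0637/0.0429)/(2πk) = 0.3953/(2π·0.0454) = 1.386 m·K/W
  R'_vermiculite board = ln(0.110/0.0637)/(2πk) = 0.5463/(2π·0.0696) = 1.249 m·K/W
  R'_conv,out = 1/(2πr h) = 1/(2π·0.110·16.8) = 0.08612 m·K/W
ΣR = 0.001052 + 1.386 + 1.249 + 0.08612 = 2.722 m·K/W
Q' = ΔT/ΣR = (433 K − 296.1 K)/2.722 = 50.3 W/m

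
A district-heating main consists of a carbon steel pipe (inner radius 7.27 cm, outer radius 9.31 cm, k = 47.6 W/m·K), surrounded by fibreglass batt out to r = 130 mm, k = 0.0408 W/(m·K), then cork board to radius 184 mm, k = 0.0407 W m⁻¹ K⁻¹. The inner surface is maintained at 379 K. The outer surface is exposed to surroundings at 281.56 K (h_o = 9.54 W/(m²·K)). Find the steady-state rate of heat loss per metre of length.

Q' = 35.4 W/m

Series thermal resistances, inner to outer:
  R'_carbon steel = ln(0.0931/0.0727)/(2πk) = 0.2473/(2π·47.6) = 8.270×10^-4 m·K/W
  R'_fibreglass batt = ln(0.130/0.0931)/(2πk) = 0.3339/(2π·0.0408) = 1.302 m·K/W
  R'_cork board = ln(0.184/0.130)/(2πk) = 0.3474/(2π·0.0407) = 1.358 m·K/W
  R'_conv,out = 1/(2πr h) = 1/(2π·0.184·9.54) = 0.09067 m·K/W
ΣR = 8.270×10^-4 + 1.302 + 1.358 + 0.09067 = 2.751 m·K/W
Q' = ΔT/ΣR = (379 K − 281.56 K)/2.751 = 35.4 W/m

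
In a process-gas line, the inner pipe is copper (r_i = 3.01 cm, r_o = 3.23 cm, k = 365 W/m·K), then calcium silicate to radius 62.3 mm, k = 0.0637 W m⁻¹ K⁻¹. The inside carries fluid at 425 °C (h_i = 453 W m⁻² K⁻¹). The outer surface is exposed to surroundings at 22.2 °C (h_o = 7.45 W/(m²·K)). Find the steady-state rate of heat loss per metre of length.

Resistance network (inner→outer):
  R'_conv,in = 1/(2πr h) = 1/(2π·0.0301·453) = 0.01167 m·K/W
  R'_copper = ln(0.0323/0.0301)/(2πk) = 0.07054/(2π·365) = 3.076×10^-5 m·K/W
  R'_calcium silicate = ln(0.0623/0.0323)/(2πk) = 0.6569/(2π·0.0637) = 1.641 m·K/W
  R'_conv,out = 1/(2πr h) = 1/(2π·0.0623·7.45) = 0.3429 m·K/W
ΣR = 0.01167 + 3.076×10^-5 + 1.641 + 0.3429 = 1.996 m·K/W
Q' = ΔT/ΣR = (425 °C − 22.2 °C)/1.996 = 202 W/m

Q' = 202 W/m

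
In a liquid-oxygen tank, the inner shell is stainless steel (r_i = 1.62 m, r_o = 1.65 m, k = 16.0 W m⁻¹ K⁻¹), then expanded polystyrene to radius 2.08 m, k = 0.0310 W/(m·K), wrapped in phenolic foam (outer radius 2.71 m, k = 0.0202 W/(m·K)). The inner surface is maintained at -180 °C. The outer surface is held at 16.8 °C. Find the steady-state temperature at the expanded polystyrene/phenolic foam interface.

T = -96.9 °C

Treat each layer as a resistance in series:
  R_stainless steel = (1/1.62 − 1/1.65)/(4πk) = 0.01122/(4π·16.0) = 5.582×10^-5 K/W
  R_expanded polystyrene = (1/1.65 − 1/2.08)/(4πk) = 0.1253/(4π·0.0310) = 0.3216 K/W
  R_phenolic foam = (1/2.08 − 1/2.71)/(4πk) = 0.1118/(4π·0.0202) = 0.4403 K/W
ΣR = 5.582×10^-5 + 0.3216 + 0.4403 = 0.7620 K/W
Q = ΔT/ΣR = (-180 °C − 16.8 °C)/0.7620 = -258.3 W
From the inner boundary to the expanded polystyrene/phenolic foam interface, ΣR_partial = 0.3217 K/W.
T_interface = T_in − Q·ΣR_partial = -180 °C − (-258.3)(0.3217) = -96.9 °C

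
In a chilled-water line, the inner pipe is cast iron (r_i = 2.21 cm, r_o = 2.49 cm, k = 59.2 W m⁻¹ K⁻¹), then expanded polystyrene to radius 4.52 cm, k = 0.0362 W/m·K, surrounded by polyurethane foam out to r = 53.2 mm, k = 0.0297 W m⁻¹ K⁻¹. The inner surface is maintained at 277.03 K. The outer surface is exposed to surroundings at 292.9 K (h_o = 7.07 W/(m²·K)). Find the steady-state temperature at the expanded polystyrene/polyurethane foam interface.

T = 287.6 K

Treat each layer as a resistance in series:
  R'_cast iron = ln(0.0249/0.0221)/(2πk) = 0.1193/(2π·59.2) = 3.207×10^-4 m·K/W
  R'_expanded polystyrene = ln(0.0452/0.0249)/(2πk) = 0.5962/(2π·0.0362) = 2.621 m·K/W
  R'_polyurethane foam = ln(0.0532/0.0452)/(2πk) = 0.1630/(2π·0.0297) = 0.8733 m·K/W
  R'_conv,out = 1/(2πr h) = 1/(2π·0.0532·7.07) = 0.4231 m·K/W
ΣR = 3.207×10^-4 + 2.621 + 0.8733 + 0.4231 = 3.918 m·K/W
Q' = ΔT/ΣR = (277.03 K − 292.9 K)/3.918 = -4.051 W/m
From the inner boundary to the expanded polystyrene/polyurethane foam interface, ΣR_partial = 2.621 m·K/W.
T_interface = T_in − Q'·ΣR_partial = 277.03 K − (-4.051)(2.621) = 287.6 K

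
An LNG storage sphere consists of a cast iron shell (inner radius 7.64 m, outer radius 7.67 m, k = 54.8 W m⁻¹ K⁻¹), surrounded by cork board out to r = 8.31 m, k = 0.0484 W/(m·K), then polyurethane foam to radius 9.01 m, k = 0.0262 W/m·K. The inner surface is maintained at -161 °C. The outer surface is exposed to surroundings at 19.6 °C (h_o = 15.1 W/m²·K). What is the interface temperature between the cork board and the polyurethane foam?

T = -94.7 °C

Treat each layer as a resistance in series:
  R_cast iron = (1/7.64 − 1/7.67)/(4πk) = 5.120×10^-4/(4π·54.8) = 7.434×10^-7 K/W
  R_cork board = (1/7.67 − 1/8.31)/(4πk) = 0.01004/(4π·0.0484) = 0.01651 K/W
  R_polyurethane foam = (1/8.31 − 1/9.01)/(4πk) = 0.009349/(4π·0.0262) = 0.02840 K/W
  R_conv,out = 1/(4πr²h) = 1/(4π·9.01²·15.1) = 6.492×10^-5 K/W
ΣR = 7.434×10^-7 + 0.01651 + 0.02840 + 6.492×10^-5 = 0.04498 K/W
Q = ΔT/ΣR = (-161 °C − 19.6 °C)/0.04498 = -4015 W
From the inner boundary to the cork board/polyurethane foam interface, ΣR_partial = 0.01651 K/W.
T_interface = T_in − Q·ΣR_partial = -161 °C − (-4015)(0.01651) = -94.7 °C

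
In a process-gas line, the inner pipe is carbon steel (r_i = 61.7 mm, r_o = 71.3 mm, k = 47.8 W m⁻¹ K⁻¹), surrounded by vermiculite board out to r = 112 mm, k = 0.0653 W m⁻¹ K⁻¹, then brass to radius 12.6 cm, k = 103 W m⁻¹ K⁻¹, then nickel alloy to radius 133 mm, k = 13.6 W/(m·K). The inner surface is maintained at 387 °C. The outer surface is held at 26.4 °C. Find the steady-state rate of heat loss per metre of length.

Series thermal resistances, inner to outer:
  R'_carbon steel = ln(0.0713/0.0617)/(2πk) = 0.1446/(2π·47.8) = 4.815×10^-4 m·K/W
  R'_vermiculite board = ln(0.112/0.0713)/(2πk) = 0.4516/(2π·0.0653) = 1.101 m·K/W
  R'_brass = ln(0.126/0.112)/(2πk) = 0.1178/(2π·103) = 1.820×10^-4 m·K/W
  R'_nickel alloy = ln(0.133/0.126)/(2πk) = 0.05407/(2π·13.6) = 6.327×10^-4 m·K/W
ΣR = 4.815×10^-4 + 1.101 + 1.820×10^-4 + 6.327×10^-4 = 1.102 m·K/W
Q' = ΔT/ΣR = (387 °C − 26.4 °C)/1.102 = 327 W/m

Q' = 327 W/m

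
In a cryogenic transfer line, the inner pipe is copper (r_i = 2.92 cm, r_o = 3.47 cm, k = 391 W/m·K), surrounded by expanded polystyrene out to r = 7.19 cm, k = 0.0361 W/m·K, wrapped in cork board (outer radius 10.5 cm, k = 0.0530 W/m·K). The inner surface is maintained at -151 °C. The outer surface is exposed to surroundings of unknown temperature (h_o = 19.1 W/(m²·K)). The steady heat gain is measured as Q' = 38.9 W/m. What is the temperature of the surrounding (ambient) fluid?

T_out = 21.3 °C

Series resistances:
  R'_copper = ln(0.0347/0.0292)/(2πk) = 0.1726/(2π·391) = 7.024×10^-5 m·K/W
  R'_expanded polystyrene = ln(0.0719/0.0347)/(2πk) = 0.7285/(2π·0.0361) = 3.212 m·K/W
  R'_cork board = ln(0.105/0.0719)/(2πk) = 0.3787/(2π·0.0530) = 1.137 m·K/W
  R'_conv,out = 1/(2πr h) = 1/(2π·0.105·19.1) = 0.07936 m·K/W
ΣR = 4.429 m·K/W
ΔT = Q'·ΣR = 38.9 × 4.429 = 172.3 K
Heat flows inward, so T_out = T_in + ΔT = -151 + 172.3 = 21.3 °C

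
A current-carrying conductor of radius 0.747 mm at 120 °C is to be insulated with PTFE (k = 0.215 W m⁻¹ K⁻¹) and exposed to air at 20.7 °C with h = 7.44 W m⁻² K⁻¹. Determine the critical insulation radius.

For a cylinder, r_cr = k_ins/h = 0.215/7.44 = 0.0289 m = 2.89 cm

r_cr = 2.89 cm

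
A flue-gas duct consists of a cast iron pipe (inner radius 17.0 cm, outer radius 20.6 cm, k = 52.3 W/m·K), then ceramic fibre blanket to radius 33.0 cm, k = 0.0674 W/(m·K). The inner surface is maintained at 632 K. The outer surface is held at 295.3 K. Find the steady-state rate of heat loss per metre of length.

Treat each layer as a resistance in series:
  R'_cast iron = ln(0.206/0.170)/(2πk) = 0.1921/(2π·52.3) = 5.845×10^-4 m·K/W
  R'_ceramic fibre blanket = ln(0.330/0.206)/(2πk) = 0.4712/(2π·0.0674) = 1.113 m·K/W
ΣR = 5.845×10^-4 + 1.113 = 1.114 m·K/W
Q' = ΔT/ΣR = (632 K − 295.3 K)/1.114 = 302 W/m

Q' = 302 W/m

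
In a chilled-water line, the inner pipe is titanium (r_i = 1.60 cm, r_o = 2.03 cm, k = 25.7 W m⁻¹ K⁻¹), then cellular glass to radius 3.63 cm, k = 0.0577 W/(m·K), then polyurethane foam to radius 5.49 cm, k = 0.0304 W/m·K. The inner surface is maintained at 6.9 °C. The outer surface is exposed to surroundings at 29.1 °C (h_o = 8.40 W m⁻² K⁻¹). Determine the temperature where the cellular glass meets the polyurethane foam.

T = 15.6 °C

Treat each layer as a resistance in series:
  R'_titanium = ln(0.0203/0.0160)/(2πk) = 0.2380/(2π·25.7) = 0.001474 m·K/W
  R'_cellular glass = ln(0.0363/0.0203)/(2πk) = 0.5812/(2π·0.0577) = 1.603 m·K/W
  R'_polyurethane foam = ln(0.0549/0.0363)/(2πk) = 0.4137/(2π·0.0304) = 2.166 m·K/W
  R'_conv,out = 1/(2πr h) = 1/(2π·0.0549·8.40) = 0.3451 m·K/W
ΣR = 0.001474 + 1.603 + 2.166 + 0.3451 = 4.116 m·K/W
Q' = ΔT/ΣR = (6.9 °C − 29.1 °C)/4.116 = -5.394 W/m
From the inner boundary to the cellular glass/polyurethane foam interface, ΣR_partial = 1.604 m·K/W.
T_interface = T_in − Q'·ΣR_partial = 6.9 °C − (-5.394)(1.604) = 15.6 °C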